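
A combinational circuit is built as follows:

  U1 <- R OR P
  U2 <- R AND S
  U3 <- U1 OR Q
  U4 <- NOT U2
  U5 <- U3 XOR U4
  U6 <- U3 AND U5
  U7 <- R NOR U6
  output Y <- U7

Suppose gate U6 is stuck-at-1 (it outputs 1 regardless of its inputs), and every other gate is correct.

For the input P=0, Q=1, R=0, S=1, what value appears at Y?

0

Propagate with U6 forced: U1=0, U2=0, U3=1, U4=1, U5=0, U6=1 [stuck-at-1], U7=0.
So Y = 0. (Without the fault it would be 1.)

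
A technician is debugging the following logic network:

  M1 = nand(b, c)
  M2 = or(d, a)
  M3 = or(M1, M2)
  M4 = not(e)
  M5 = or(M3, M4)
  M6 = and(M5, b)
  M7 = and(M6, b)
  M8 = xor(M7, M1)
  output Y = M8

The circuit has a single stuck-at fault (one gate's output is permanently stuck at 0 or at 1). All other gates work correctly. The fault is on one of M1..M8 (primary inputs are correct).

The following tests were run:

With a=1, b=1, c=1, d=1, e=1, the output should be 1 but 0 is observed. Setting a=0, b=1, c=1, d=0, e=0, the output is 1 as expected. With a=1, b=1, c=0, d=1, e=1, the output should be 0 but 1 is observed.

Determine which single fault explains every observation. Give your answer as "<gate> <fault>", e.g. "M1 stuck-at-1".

M3 stuck-at-0

Fault-free values for test 1 (a=1, b=1, c=1, d=1, e=1): M1=0, M2=1, M3=1, M4=0, M5=1, M6=1, M7=1, M8=1, giving Y=1. Observed 0.
Test 1: faults giving observed 0 are {M1 stuck-at-1, M2 stuck-at-0, M3 stuck-at-0, M5 stuck-at-0, M6 stuck-at-0, M7 stuck-at-0, M8 stuck-at-0}.
Test 2 (a=0, b=1, c=1, d=0, e=0): fault-free M1=0, M2=0, M3=0, M4=1, M5=1, M6=1, M7=1, M8=1 → 1; observed 1. Eliminates M1 stuck-at-1, M5 stuck-at-0, M6 stuck-at-0, M7 stuck-at-0, M8 stuck-at-0.
Test 3 (a=1, b=1, c=0, d=1, e=1): fault-free M1=1, M2=1, M3=1, M4=0, M5=1, M6=1, M7=1, M8=0 → 0; observed 1. Eliminates M2 stuck-at-0.
Only M3 stuck-at-0 is consistent with every test.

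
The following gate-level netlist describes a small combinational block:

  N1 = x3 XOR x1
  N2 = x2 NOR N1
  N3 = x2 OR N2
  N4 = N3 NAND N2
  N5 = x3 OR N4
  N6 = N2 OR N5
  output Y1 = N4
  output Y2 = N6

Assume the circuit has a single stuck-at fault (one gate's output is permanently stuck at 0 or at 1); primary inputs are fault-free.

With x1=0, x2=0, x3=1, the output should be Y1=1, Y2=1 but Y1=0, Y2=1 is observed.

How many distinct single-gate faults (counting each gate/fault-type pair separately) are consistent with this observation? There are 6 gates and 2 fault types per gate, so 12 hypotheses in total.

3

Fault-free: N1=1, N2=0, N3=0, N4=1, N5=1, N6=1 → Y1=1, Y2=1. Observed Y1=0, Y2=1.
  N1 stuck-at-0: output Y1=0, Y2=1 ✓
  N1 stuck-at-1: output Y1=1, Y2=1 ✗
  N2 stuck-at-0: output Y1=1, Y2=1 ✗
  N2 stuck-at-1: output Y1=0, Y2=1 ✓
  N3 stuck-at-0: output Y1=1, Y2=1 ✗
  N3 stuck-at-1: output Y1=1, Y2=1 ✗
  N4 stuck-at-0: output Y1=0, Y2=1 ✓
  N4 stuck-at-1: output Y1=1, Y2=1 ✗
  N5 stuck-at-0: output Y1=1, Y2=0 ✗
  N5 stuck-at-1: output Y1=1, Y2=1 ✗
  N6 stuck-at-0: output Y1=1, Y2=0 ✗
  N6 stuck-at-1: output Y1=1, Y2=1 ✗
Consistent faults: {N1 stuck-at-0, N2 stuck-at-1, N4 stuck-at-0} — 3 in all.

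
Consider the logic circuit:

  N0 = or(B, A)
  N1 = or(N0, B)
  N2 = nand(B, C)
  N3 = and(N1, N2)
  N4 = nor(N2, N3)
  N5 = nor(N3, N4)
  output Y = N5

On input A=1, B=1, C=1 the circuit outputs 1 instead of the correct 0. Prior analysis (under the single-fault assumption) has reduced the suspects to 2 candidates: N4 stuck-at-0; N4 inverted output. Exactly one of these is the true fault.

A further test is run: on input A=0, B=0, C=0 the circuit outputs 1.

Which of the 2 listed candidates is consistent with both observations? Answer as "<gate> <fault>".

N4 stuck-at-0

Evaluate each candidate on input A=0, B=0, C=0:
  N4 stuck-at-0: N0=0, N1=0, N2=1, N3=0, N4=0 [stuck-at-0], N5=1 → 1 — matches
  N4 inverted output: N0=0, N1=0, N2=1, N3=0, N4=1 [inverted output], N5=0 → 0 — eliminated
Only N4 stuck-at-0 reproduces the observed 1.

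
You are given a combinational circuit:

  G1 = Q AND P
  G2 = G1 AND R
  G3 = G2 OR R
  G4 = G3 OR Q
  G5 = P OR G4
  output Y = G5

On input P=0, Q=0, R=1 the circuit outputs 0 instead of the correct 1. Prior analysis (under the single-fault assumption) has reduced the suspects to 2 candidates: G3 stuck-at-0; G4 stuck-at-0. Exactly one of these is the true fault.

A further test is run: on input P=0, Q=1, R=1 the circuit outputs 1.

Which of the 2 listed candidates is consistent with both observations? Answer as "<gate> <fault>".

G3 stuck-at-0

Evaluate each candidate on input P=0, Q=1, R=1:
  G3 stuck-at-0: G1=0, G2=0, G3=0 [stuck-at-0], G4=1, G5=1 → 1 — matches
  G4 stuck-at-0: G1=0, G2=0, G3=1, G4=0 [stuck-at-0], G5=0 → 0 — eliminated
Only G3 stuck-at-0 reproduces the observed 1.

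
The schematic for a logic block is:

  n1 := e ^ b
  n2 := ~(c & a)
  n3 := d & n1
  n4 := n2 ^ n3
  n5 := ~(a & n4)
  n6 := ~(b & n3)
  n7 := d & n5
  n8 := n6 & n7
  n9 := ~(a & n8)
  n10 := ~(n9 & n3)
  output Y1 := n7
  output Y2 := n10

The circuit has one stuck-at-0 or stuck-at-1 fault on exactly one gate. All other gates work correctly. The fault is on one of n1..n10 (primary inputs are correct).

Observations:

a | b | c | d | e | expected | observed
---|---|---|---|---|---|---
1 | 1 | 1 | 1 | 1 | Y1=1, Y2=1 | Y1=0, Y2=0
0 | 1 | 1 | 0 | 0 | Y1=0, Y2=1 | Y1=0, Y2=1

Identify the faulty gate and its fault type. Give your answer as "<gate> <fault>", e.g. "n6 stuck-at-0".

n1 stuck-at-1

Fault-free values for test 1 (a=1, b=1, c=1, d=1, e=1): n1=0, n2=0, n3=0, n4=0, n5=1, n6=1, n7=1, n8=1, n9=0, n10=1, giving Y1=1, Y2=1. Observed Y1=0, Y2=0.
Test 1: faults giving observed Y1=0, Y2=0 are {n1 stuck-at-1, n3 stuck-at-1}.
Test 2 (a=0, b=1, c=1, d=0, e=0): fault-free n1=1, n2=1, n3=0, n4=1, n5=1, n6=1, n7=0, n8=0, n9=1, n10=1 → Y1=0, Y2=1; observed Y1=0, Y2=1. Eliminates n3 stuck-at-1.
Only n1 stuck-at-1 is consistent with every test.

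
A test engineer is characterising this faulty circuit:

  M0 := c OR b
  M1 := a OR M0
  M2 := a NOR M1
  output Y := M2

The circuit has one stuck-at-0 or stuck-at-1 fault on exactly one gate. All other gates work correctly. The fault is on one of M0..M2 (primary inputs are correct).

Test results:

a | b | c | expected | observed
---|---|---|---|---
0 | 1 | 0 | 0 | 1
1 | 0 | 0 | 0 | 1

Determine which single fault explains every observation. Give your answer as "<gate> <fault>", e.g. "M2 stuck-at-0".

Fault-free values for test 1 (a=0, b=1, c=0): M0=1, M1=1, M2=0, giving Y=0. Observed 1.
Test 1: faults giving observed 1 are {M0 stuck-at-0, M1 stuck-at-0, M2 stuck-at-1}.
Test 2 (a=1, b=0, c=0): fault-free M0=0, M1=1, M2=0 → 0; observed 1. Eliminates M0 stuck-at-0, M1 stuck-at-0.
Only M2 stuck-at-1 is consistent with every test.

M2 stuck-at-1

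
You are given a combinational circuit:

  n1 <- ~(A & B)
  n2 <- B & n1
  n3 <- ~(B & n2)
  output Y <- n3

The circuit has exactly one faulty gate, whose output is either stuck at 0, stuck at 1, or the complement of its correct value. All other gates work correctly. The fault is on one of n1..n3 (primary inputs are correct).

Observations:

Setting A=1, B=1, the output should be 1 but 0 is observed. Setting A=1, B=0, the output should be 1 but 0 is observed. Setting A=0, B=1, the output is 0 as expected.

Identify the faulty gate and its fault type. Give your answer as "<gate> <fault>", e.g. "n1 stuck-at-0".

n3 stuck-at-0

Fault-free values for test 1 (A=1, B=1): n1=0, n2=0, n3=1, giving Y=1. Observed 0.
Test 1: faults giving observed 0 are {n1 stuck-at-1, n1 inverted output, n2 stuck-at-1, n2 inverted output, n3 stuck-at-0, n3 inverted output}.
Test 2 (A=1, B=0): fault-free n1=1, n2=0, n3=1 → 1; observed 0. Eliminates n1 stuck-at-1, n1 inverted output, n2 stuck-at-1, n2 inverted output.
Test 3 (A=0, B=1): fault-free n1=1, n2=1, n3=0 → 0; observed 0. Eliminates n3 inverted output.
Only n3 stuck-at-0 is consistent with every test.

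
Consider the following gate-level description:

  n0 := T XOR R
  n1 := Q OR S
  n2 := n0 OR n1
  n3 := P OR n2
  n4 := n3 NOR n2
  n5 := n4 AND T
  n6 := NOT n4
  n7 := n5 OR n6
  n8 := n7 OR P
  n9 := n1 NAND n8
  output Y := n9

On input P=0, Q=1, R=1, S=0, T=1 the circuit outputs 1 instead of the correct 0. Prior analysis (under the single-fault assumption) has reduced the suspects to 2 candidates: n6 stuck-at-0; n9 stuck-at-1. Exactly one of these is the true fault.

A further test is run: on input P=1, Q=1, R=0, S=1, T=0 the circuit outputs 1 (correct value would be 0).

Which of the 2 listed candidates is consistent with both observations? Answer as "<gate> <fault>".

n9 stuck-at-1

Evaluate each candidate on input P=1, Q=1, R=0, S=1, T=0:
  n6 stuck-at-0: n0=0, n1=1, n2=1, n3=1, n4=0, n5=0, n6=0 [stuck-at-0], n7=0, n8=1, n9=0 → 0 — eliminated
  n9 stuck-at-1: n0=0, n1=1, n2=1, n3=1, n4=0, n5=0, n6=1, n7=1, n8=1, n9=1 [stuck-at-1] → 1 — matches
Only n9 stuck-at-1 reproduces the observed 1.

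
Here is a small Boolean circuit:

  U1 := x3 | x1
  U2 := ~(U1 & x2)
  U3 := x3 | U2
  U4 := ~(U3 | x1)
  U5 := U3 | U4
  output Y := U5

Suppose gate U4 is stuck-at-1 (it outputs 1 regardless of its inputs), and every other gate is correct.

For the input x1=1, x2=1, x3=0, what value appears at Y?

Propagate with U4 forced: U1=1, U2=0, U3=0, U4=1 [stuck-at-1], U5=1.
So Y = 1. (Without the fault it would be 0.)

1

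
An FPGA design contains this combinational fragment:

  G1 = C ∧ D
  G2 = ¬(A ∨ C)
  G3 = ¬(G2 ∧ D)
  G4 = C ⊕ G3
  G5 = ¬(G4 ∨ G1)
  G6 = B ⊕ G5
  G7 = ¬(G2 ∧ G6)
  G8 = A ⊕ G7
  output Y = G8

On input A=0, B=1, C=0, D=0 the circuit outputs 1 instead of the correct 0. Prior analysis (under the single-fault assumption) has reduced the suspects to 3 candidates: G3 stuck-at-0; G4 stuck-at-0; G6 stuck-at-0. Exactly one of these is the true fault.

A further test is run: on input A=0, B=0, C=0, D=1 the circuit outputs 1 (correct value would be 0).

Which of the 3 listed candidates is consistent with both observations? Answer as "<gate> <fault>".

Evaluate each candidate on input A=0, B=0, C=0, D=1:
  G3 stuck-at-0: G1=0, G2=1, G3=0 [stuck-at-0], G4=0, G5=1, G6=1, G7=0, G8=0 → 0 — eliminated
  G4 stuck-at-0: G1=0, G2=1, G3=0, G4=0 [stuck-at-0], G5=1, G6=1, G7=0, G8=0 → 0 — eliminated
  G6 stuck-at-0: G1=0, G2=1, G3=0, G4=0, G5=1, G6=0 [stuck-at-0], G7=1, G8=1 → 1 — matches
Only G6 stuck-at-0 reproduces the observed 1.

G6 stuck-at-0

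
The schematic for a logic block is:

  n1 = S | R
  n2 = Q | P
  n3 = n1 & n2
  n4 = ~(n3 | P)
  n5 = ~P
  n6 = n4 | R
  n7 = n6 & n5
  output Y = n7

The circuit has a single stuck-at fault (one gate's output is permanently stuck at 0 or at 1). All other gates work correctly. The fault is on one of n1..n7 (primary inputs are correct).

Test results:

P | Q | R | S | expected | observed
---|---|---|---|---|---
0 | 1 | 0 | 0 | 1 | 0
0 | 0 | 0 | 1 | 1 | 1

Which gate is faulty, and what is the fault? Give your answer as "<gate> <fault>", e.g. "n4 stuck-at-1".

n1 stuck-at-1

Fault-free values for test 1 (P=0, Q=1, R=0, S=0): n1=0, n2=1, n3=0, n4=1, n5=1, n6=1, n7=1, giving Y=1. Observed 0.
Test 1: faults giving observed 0 are {n1 stuck-at-1, n3 stuck-at-1, n4 stuck-at-0, n5 stuck-at-0, n6 stuck-at-0, n7 stuck-at-0}.
Test 2 (P=0, Q=0, R=0, S=1): fault-free n1=1, n2=0, n3=0, n4=1, n5=1, n6=1, n7=1 → 1; observed 1. Eliminates n3 stuck-at-1, n4 stuck-at-0, n5 stuck-at-0, n6 stuck-at-0, n7 stuck-at-0.
Only n1 stuck-at-1 is consistent with every test.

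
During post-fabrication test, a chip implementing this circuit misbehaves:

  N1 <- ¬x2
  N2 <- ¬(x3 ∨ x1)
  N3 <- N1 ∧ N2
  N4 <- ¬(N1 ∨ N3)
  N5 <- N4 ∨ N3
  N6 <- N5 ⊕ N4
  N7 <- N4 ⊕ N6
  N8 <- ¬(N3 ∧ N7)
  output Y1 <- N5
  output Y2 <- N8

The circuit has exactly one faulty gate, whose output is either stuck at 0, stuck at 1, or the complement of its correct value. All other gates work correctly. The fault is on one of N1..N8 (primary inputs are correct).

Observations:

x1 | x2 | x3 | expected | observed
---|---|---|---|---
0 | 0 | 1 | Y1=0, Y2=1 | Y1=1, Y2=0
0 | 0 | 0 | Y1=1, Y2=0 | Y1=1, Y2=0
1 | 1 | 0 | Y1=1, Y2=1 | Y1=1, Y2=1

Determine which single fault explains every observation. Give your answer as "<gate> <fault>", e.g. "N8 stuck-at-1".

N2 stuck-at-1

Fault-free values for test 1 (x1=0, x2=0, x3=1): N1=1, N2=0, N3=0, N4=0, N5=0, N6=0, N7=0, N8=1, giving Y1=0, Y2=1. Observed Y1=1, Y2=0.
Test 1: faults giving observed Y1=1, Y2=0 are {N2 stuck-at-1, N2 inverted output, N3 stuck-at-1, N3 inverted output}.
Test 2 (x1=0, x2=0, x3=0): fault-free N1=1, N2=1, N3=1, N4=0, N5=1, N6=1, N7=1, N8=0 → Y1=1, Y2=0; observed Y1=1, Y2=0. Eliminates N2 inverted output, N3 inverted output.
Test 3 (x1=1, x2=1, x3=0): fault-free N1=0, N2=0, N3=0, N4=1, N5=1, N6=0, N7=1, N8=1 → Y1=1, Y2=1; observed Y1=1, Y2=1. Eliminates N3 stuck-at-1.
Only N2 stuck-at-1 is consistent with every test.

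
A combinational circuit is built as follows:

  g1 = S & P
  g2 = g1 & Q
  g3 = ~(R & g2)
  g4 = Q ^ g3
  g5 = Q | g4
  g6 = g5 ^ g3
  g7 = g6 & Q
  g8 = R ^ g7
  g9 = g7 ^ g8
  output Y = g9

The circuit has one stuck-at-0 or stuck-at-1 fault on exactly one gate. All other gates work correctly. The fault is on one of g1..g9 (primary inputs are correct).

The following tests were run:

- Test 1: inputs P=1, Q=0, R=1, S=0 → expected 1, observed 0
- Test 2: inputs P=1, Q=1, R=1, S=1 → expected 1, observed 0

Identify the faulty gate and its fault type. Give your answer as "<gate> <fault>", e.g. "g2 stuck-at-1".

Fault-free values for test 1 (P=1, Q=0, R=1, S=0): g1=0, g2=0, g3=1, g4=1, g5=1, g6=0, g7=0, g8=1, g9=1, giving Y=1. Observed 0.
Test 1: faults giving observed 0 are {g8 stuck-at-0, g9 stuck-at-0}.
Test 2 (P=1, Q=1, R=1, S=1): fault-free g1=1, g2=1, g3=0, g4=1, g5=1, g6=1, g7=1, g8=0, g9=1 → 1; observed 0. Eliminates g8 stuck-at-0.
Only g9 stuck-at-0 is consistent with every test.

g9 stuck-at-0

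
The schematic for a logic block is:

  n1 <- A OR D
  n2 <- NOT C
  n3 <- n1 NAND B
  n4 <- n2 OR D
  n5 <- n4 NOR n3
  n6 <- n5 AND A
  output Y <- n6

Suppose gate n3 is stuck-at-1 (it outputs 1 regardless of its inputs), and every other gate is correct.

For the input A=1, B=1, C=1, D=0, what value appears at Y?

Propagate with n3 forced: n1=1, n2=0, n3=1 [stuck-at-1], n4=0, n5=0, n6=0.
So Y = 0. (Without the fault it would be 1.)

0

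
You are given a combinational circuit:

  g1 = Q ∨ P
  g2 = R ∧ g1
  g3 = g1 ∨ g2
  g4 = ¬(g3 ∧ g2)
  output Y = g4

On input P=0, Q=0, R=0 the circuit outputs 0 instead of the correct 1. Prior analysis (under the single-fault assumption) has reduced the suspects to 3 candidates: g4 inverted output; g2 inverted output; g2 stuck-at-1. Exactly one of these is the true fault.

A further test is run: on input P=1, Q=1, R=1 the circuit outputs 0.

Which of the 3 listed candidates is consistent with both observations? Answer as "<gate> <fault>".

g2 stuck-at-1

Evaluate each candidate on input P=1, Q=1, R=1:
  g4 inverted output: g1=1, g2=1, g3=1, g4=1 [inverted output] → 1 — eliminated
  g2 inverted output: g1=1, g2=0 [inverted output], g3=1, g4=1 → 1 — eliminated
  g2 stuck-at-1: g1=1, g2=1 [stuck-at-1], g3=1, g4=0 → 0 — matches
Only g2 stuck-at-1 reproduces the observed 0.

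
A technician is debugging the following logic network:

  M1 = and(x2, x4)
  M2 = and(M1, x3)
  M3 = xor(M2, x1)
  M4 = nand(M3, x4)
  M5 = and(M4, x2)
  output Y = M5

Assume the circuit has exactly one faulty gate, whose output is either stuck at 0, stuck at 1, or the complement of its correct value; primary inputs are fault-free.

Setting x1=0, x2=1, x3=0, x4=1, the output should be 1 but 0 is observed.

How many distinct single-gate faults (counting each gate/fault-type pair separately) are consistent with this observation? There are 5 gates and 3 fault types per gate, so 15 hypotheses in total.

8

Fault-free: M1=1, M2=0, M3=0, M4=1, M5=1 → 1. Observed 0.
  M1: none of the 3 fault types match ✗
  M2: stuck-at-1, inverted output ✓; others ✗
  M3: stuck-at-1, inverted output ✓; others ✗
  M4: stuck-at-0, inverted output ✓; others ✗
  M5: stuck-at-0, inverted output ✓; others ✗
Consistent faults: {M2 stuck-at-1, M2 inverted output, M3 stuck-at-1, M3 inverted output, M4 stuck-at-0, M4 inverted output, M5 stuck-at-0, M5 inverted output} — 8 in all.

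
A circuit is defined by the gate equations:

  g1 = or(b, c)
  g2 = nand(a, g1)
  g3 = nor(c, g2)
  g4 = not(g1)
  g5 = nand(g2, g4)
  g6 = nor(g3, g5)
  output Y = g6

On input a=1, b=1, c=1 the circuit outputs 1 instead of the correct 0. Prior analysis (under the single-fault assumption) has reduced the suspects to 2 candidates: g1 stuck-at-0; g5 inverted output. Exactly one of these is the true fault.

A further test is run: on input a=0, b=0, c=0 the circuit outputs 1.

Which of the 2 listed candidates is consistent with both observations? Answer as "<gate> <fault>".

Evaluate each candidate on input a=0, b=0, c=0:
  g1 stuck-at-0: g1=0 [stuck-at-0], g2=1, g3=0, g4=1, g5=0, g6=1 → 1 — matches
  g5 inverted output: g1=0, g2=1, g3=0, g4=1, g5=1 [inverted output], g6=0 → 0 — eliminated
Only g1 stuck-at-0 reproduces the observed 1.

g1 stuck-at-0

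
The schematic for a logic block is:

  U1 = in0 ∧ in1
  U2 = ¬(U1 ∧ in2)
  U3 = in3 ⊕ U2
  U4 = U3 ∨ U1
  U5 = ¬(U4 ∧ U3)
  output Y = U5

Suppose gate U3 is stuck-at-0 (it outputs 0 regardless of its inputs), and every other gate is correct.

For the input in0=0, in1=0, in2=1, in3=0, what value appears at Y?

Propagate with U3 forced: U1=0, U2=1, U3=0 [stuck-at-0], U4=0, U5=1.
So Y = 1. (Without the fault it would be 0.)

1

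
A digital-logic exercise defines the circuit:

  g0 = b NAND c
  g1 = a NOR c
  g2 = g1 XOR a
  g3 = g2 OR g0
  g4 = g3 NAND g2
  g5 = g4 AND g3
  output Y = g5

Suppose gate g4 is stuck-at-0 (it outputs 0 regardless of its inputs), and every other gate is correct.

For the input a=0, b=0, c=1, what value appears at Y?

0

Propagate with g4 forced: g0=1, g1=0, g2=0, g3=1, g4=0 [stuck-at-0], g5=0.
So Y = 0. (Without the fault it would be 1.)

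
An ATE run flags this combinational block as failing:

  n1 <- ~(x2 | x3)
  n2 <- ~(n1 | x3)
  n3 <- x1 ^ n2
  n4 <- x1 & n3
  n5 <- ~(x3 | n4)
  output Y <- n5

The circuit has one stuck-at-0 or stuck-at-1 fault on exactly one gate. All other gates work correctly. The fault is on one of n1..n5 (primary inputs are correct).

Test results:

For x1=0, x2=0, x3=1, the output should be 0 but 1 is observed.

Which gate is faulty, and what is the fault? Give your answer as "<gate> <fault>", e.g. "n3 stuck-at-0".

Fault-free values for test 1 (x1=0, x2=0, x3=1): n1=0, n2=0, n3=0, n4=0, n5=0, giving Y=0. Observed 1.
Test 1: faults giving observed 1 are {n5 stuck-at-1}.
Only n5 stuck-at-1 is consistent with every test.

n5 stuck-at-1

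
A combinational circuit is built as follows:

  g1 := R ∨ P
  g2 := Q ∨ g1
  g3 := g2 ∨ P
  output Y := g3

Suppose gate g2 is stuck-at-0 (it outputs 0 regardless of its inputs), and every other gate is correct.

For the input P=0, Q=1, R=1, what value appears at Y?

Propagate with g2 forced: g1=1, g2=0 [stuck-at-0], g3=0.
So Y = 0. (Without the fault it would be 1.)

0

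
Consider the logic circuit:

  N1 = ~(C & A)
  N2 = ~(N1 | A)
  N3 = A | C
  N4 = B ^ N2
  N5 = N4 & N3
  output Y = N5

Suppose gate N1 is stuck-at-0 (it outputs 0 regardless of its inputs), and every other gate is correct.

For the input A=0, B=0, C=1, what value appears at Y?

Propagate with N1 forced: N1=0 [stuck-at-0], N2=1, N3=1, N4=1, N5=1.
So Y = 1. (Without the fault it would be 0.)

1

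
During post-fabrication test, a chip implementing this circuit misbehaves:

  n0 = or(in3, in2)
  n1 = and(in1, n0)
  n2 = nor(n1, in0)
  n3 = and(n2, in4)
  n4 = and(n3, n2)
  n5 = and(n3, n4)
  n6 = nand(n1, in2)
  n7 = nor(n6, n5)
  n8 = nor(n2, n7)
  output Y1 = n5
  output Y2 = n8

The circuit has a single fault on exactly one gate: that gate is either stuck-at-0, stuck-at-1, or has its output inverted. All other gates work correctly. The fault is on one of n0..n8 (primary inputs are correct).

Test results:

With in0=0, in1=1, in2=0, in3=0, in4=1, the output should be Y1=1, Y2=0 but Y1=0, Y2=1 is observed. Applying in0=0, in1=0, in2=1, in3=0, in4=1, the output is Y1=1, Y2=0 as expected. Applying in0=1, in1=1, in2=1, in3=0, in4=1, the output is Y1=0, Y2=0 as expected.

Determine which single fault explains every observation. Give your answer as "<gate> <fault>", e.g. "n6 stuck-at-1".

Fault-free values for test 1 (in0=0, in1=1, in2=0, in3=0, in4=1): n0=0, n1=0, n2=1, n3=1, n4=1, n5=1, n6=1, n7=0, n8=0, giving Y1=1, Y2=0. Observed Y1=0, Y2=1.
Test 1: faults giving observed Y1=0, Y2=1 are {n0 stuck-at-1, n0 inverted output, n1 stuck-at-1, n1 inverted output, n2 stuck-at-0, n2 inverted output}.
Test 2 (in0=0, in1=0, in2=1, in3=0, in4=1): fault-free n0=1, n1=0, n2=1, n3=1, n4=1, n5=1, n6=1, n7=0, n8=0 → Y1=1, Y2=0; observed Y1=1, Y2=0. Eliminates n1 stuck-at-1, n1 inverted output, n2 stuck-at-0, n2 inverted output.
Test 3 (in0=1, in1=1, in2=1, in3=0, in4=1): fault-free n0=1, n1=1, n2=0, n3=0, n4=0, n5=0, n6=0, n7=1, n8=0 → Y1=0, Y2=0; observed Y1=0, Y2=0. Eliminates n0 inverted output.
Only n0 stuck-at-1 is consistent with every test.

n0 stuck-at-1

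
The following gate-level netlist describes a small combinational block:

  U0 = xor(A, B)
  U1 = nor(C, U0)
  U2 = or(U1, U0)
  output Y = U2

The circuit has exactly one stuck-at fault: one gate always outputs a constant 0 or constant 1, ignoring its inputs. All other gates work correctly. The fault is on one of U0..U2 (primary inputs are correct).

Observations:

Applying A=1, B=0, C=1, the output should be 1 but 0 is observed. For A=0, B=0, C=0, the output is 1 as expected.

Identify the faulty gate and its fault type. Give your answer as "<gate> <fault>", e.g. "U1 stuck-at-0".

Fault-free values for test 1 (A=1, B=0, C=1): U0=1, U1=0, U2=1, giving Y=1. Observed 0.
Test 1: faults giving observed 0 are {U0 stuck-at-0, U2 stuck-at-0}.
Test 2 (A=0, B=0, C=0): fault-free U0=0, U1=1, U2=1 → 1; observed 1. Eliminates U2 stuck-at-0.
Only U0 stuck-at-0 is consistent with every test.

U0 stuck-at-0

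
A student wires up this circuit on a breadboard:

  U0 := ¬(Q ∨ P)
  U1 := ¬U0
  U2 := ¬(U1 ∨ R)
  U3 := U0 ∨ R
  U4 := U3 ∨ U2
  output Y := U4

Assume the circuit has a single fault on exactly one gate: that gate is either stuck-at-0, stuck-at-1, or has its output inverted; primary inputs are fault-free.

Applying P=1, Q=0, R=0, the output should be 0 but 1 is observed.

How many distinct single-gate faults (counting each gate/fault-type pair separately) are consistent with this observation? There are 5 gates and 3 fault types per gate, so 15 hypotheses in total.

10

Fault-free: U0=0, U1=1, U2=0, U3=0, U4=0 → 0. Observed 1.
  U0: stuck-at-1, inverted output ✓; others ✗
  U1: stuck-at-0, inverted output ✓; others ✗
  U2: stuck-at-1, inverted output ✓; others ✗
  U3: stuck-at-1, inverted output ✓; others ✗
  U4: stuck-at-1, inverted output ✓; others ✗
Consistent faults: {U0 stuck-at-1, U0 inverted output, U1 stuck-at-0, U1 inverted output, U2 stuck-at-1, U2 inverted output, U3 stuck-at-1, U3 inverted output, U4 stuck-at-1, U4 inverted output} — 10 in all.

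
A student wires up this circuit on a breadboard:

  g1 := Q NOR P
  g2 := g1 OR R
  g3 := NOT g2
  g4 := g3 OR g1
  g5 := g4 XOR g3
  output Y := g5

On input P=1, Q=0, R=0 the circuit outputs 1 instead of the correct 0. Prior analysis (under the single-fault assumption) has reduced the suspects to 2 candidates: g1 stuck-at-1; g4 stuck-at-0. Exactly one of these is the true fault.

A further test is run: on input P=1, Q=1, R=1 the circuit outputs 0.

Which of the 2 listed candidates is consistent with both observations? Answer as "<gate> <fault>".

Evaluate each candidate on input P=1, Q=1, R=1:
  g1 stuck-at-1: g1=1 [stuck-at-1], g2=1, g3=0, g4=1, g5=1 → 1 — eliminated
  g4 stuck-at-0: g1=0, g2=1, g3=0, g4=0 [stuck-at-0], g5=0 → 0 — matches
Only g4 stuck-at-0 reproduces the observed 0.

g4 stuck-at-0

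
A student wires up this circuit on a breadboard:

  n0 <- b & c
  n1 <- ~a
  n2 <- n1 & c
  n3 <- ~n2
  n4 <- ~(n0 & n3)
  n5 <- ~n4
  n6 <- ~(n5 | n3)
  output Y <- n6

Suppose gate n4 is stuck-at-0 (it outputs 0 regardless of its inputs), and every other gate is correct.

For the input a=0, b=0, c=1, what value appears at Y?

0

Propagate with n4 forced: n0=0, n1=1, n2=1, n3=0, n4=0 [stuck-at-0], n5=1, n6=0.
So Y = 0. (Without the fault it would be 1.)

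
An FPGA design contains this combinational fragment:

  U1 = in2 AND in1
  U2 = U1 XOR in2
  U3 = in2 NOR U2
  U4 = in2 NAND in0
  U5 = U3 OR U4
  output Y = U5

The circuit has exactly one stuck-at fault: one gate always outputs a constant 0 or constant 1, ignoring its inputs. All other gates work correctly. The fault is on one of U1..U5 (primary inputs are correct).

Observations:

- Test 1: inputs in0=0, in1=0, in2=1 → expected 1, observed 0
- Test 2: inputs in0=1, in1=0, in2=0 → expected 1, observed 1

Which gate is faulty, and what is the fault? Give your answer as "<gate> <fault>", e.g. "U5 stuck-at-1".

Fault-free values for test 1 (in0=0, in1=0, in2=1): U1=0, U2=1, U3=0, U4=1, U5=1, giving Y=1. Observed 0.
Test 1: faults giving observed 0 are {U4 stuck-at-0, U5 stuck-at-0}.
Test 2 (in0=1, in1=0, in2=0): fault-free U1=0, U2=0, U3=1, U4=1, U5=1 → 1; observed 1. Eliminates U5 stuck-at-0.
Only U4 stuck-at-0 is consistent with every test.

U4 stuck-at-0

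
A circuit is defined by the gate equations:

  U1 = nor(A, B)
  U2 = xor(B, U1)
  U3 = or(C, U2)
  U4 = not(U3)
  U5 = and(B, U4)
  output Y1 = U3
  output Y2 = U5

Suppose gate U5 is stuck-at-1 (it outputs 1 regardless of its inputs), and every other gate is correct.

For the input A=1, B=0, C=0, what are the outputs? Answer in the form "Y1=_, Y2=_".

Y1=0, Y2=1

Propagate with U5 forced: U1=0, U2=0, U3=0, U4=1, U5=1 [stuck-at-1].
So the outputs are Y1=0, Y2=1. (Without the fault they would be Y1=0, Y2=0.)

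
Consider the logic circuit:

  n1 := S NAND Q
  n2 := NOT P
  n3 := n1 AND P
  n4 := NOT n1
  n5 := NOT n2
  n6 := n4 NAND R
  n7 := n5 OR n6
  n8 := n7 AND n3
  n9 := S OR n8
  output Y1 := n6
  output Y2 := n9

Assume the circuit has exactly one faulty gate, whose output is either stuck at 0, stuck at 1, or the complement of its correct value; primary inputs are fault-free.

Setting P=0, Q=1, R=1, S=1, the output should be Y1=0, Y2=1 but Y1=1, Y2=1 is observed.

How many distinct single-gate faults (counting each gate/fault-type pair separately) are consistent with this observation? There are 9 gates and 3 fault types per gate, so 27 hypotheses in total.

Fault-free: n1=0, n2=1, n3=0, n4=1, n5=0, n6=0, n7=0, n8=0, n9=1 → Y1=0, Y2=1. Observed Y1=1, Y2=1.
  n1: stuck-at-1, inverted output ✓; others ✗
  n2: none of the 3 fault types match ✗
  n3: none of the 3 fault types match ✗
  n4: stuck-at-0, inverted output ✓; others ✗
  n5: none of the 3 fault types match ✗
  n6: stuck-at-1, inverted output ✓; others ✗
  n7: none of the 3 fault types match ✗
  n8: none of the 3 fault types match ✗
  n9: none of the 3 fault types match ✗
Consistent faults: {n1 stuck-at-1, n1 inverted output, n4 stuck-at-0, n4 inverted output, n6 stuck-at-1, n6 inverted output} — 6 in all.

6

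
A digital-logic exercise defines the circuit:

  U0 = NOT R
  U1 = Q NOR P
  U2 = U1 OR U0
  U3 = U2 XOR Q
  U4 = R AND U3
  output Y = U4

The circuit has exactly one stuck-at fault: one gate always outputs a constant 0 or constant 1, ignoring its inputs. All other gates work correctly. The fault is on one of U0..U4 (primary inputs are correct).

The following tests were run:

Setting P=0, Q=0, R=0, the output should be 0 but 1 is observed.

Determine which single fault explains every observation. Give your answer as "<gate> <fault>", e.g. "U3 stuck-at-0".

U4 stuck-at-1

Fault-free values for test 1 (P=0, Q=0, R=0): U0=1, U1=1, U2=1, U3=1, U4=0, giving Y=0. Observed 1.
Test 1: faults giving observed 1 are {U4 stuck-at-1}.
Only U4 stuck-at-1 is consistent with every test.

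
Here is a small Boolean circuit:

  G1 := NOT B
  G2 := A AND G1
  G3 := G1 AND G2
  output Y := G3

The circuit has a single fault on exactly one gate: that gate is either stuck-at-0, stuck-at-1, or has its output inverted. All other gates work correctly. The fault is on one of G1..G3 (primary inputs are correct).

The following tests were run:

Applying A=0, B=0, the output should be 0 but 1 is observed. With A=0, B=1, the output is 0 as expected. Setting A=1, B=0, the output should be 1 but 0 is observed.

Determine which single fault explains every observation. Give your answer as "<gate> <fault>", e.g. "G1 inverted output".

Fault-free values for test 1 (A=0, B=0): G1=1, G2=0, G3=0, giving Y=0. Observed 1.
Test 1: faults giving observed 1 are {G2 stuck-at-1, G2 inverted output, G3 stuck-at-1, G3 inverted output}.
Test 2 (A=0, B=1): fault-free G1=0, G2=0, G3=0 → 0; observed 0. Eliminates G3 stuck-at-1, G3 inverted output.
Test 3 (A=1, B=0): fault-free G1=1, G2=1, G3=1 → 1; observed 0. Eliminates G2 stuck-at-1.
Only G2 inverted output is consistent with every test.

G2 inverted output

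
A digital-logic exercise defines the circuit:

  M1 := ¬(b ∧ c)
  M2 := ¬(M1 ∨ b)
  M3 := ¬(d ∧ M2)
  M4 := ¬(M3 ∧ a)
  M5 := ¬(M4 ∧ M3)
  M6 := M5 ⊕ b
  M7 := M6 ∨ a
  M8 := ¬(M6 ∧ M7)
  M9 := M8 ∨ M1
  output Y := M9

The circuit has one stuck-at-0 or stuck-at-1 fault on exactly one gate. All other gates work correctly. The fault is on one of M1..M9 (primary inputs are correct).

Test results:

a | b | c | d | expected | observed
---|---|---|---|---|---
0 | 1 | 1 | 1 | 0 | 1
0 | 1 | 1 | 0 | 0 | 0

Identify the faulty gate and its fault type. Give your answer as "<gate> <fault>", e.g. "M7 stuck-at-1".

M2 stuck-at-1

Fault-free values for test 1 (a=0, b=1, c=1, d=1): M1=0, M2=0, M3=1, M4=1, M5=0, M6=1, M7=1, M8=0, M9=0, giving Y=0. Observed 1.
Test 1: faults giving observed 1 are {M1 stuck-at-1, M2 stuck-at-1, M3 stuck-at-0, M4 stuck-at-0, M5 stuck-at-1, M6 stuck-at-0, M7 stuck-at-0, M8 stuck-at-1, M9 stuck-at-1}.
Test 2 (a=0, b=1, c=1, d=0): fault-free M1=0, M2=0, M3=1, M4=1, M5=0, M6=1, M7=1, M8=0, M9=0 → 0; observed 0. Eliminates M1 stuck-at-1, M3 stuck-at-0, M4 stuck-at-0, M5 stuck-at-1, M6 stuck-at-0, M7 stuck-at-0, M8 stuck-at-1, M9 stuck-at-1.
Only M2 stuck-at-1 is consistent with every test.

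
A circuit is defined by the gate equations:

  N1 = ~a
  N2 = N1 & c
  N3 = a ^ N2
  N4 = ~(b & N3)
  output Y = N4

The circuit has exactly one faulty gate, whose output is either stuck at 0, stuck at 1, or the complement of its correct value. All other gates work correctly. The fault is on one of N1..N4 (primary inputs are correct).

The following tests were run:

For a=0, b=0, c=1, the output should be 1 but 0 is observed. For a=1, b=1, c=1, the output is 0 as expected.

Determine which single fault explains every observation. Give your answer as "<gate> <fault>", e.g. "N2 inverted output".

N4 stuck-at-0

Fault-free values for test 1 (a=0, b=0, c=1): N1=1, N2=1, N3=1, N4=1, giving Y=1. Observed 0.
Test 1: faults giving observed 0 are {N4 stuck-at-0, N4 inverted output}.
Test 2 (a=1, b=1, c=1): fault-free N1=0, N2=0, N3=1, N4=0 → 0; observed 0. Eliminates N4 inverted output.
Only N4 stuck-at-0 is consistent with every test.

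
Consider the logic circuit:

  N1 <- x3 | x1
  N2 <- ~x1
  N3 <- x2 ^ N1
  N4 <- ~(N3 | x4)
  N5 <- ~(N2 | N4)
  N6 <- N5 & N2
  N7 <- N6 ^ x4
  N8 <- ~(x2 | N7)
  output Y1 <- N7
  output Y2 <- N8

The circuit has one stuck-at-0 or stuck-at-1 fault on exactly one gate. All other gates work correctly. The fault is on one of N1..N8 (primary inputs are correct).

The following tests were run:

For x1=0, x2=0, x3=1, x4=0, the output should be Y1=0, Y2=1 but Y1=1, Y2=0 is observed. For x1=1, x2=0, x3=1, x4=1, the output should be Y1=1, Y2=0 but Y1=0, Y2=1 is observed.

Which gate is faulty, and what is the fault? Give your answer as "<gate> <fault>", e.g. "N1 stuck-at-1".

N6 stuck-at-1

Fault-free values for test 1 (x1=0, x2=0, x3=1, x4=0): N1=1, N2=1, N3=1, N4=0, N5=0, N6=0, N7=0, N8=1, giving Y1=0, Y2=1. Observed Y1=1, Y2=0.
Test 1: faults giving observed Y1=1, Y2=0 are {N5 stuck-at-1, N6 stuck-at-1, N7 stuck-at-1}.
Test 2 (x1=1, x2=0, x3=1, x4=1): fault-free N1=1, N2=0, N3=1, N4=0, N5=1, N6=0, N7=1, N8=0 → Y1=1, Y2=0; observed Y1=0, Y2=1. Eliminates N5 stuck-at-1, N7 stuck-at-1.
Only N6 stuck-at-1 is consistent with every test.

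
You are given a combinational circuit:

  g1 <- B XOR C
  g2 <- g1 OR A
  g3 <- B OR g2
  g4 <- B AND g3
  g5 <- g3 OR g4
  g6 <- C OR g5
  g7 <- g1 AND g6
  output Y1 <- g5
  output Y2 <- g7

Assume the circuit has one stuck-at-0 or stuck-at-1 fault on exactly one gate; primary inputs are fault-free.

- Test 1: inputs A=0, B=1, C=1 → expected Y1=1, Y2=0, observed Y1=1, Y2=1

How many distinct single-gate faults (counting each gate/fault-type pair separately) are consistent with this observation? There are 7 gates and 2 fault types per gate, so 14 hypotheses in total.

Fault-free: g1=0, g2=0, g3=1, g4=1, g5=1, g6=1, g7=0 → Y1=1, Y2=0. Observed Y1=1, Y2=1.
  g1 stuck-at-0: output Y1=1, Y2=0 ✗
  g1 stuck-at-1: output Y1=1, Y2=1 ✓
  g2 stuck-at-0: output Y1=1, Y2=0 ✗
  g2 stuck-at-1: output Y1=1, Y2=0 ✗
  g3 stuck-at-0: output Y1=0, Y2=0 ✗
  g3 stuck-at-1: output Y1=1, Y2=0 ✗
  g4 stuck-at-0: output Y1=1, Y2=0 ✗
  g4 stuck-at-1: output Y1=1, Y2=0 ✗
  g5 stuck-at-0: output Y1=0, Y2=0 ✗
  g5 stuck-at-1: output Y1=1, Y2=0 ✗
  g6 stuck-at-0: output Y1=1, Y2=0 ✗
  g6 stuck-at-1: output Y1=1, Y2=0 ✗
  g7 stuck-at-0: output Y1=1, Y2=0 ✗
  g7 stuck-at-1: output Y1=1, Y2=1 ✓
Consistent faults: {g1 stuck-at-1, g7 stuck-at-1} — 2 in all.

2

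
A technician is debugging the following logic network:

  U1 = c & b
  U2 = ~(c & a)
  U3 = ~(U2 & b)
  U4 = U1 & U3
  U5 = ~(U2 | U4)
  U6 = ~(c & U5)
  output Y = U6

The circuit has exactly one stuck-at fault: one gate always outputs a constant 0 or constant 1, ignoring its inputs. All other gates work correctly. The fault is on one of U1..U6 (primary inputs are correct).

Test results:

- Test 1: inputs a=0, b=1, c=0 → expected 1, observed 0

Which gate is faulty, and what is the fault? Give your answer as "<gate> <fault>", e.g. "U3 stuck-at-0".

Fault-free values for test 1 (a=0, b=1, c=0): U1=0, U2=1, U3=0, U4=0, U5=0, U6=1, giving Y=1. Observed 0.
Test 1: faults giving observed 0 are {U6 stuck-at-0}.
Only U6 stuck-at-0 is consistent with every test.

U6 stuck-at-0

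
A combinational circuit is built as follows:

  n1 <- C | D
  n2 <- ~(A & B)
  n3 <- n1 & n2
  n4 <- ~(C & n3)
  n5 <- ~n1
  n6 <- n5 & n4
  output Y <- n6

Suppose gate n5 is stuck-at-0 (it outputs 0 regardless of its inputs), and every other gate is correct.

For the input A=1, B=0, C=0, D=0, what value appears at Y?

0

Propagate with n5 forced: n1=0, n2=1, n3=0, n4=1, n5=0 [stuck-at-0], n6=0.
So Y = 0. (Without the fault it would be 1.)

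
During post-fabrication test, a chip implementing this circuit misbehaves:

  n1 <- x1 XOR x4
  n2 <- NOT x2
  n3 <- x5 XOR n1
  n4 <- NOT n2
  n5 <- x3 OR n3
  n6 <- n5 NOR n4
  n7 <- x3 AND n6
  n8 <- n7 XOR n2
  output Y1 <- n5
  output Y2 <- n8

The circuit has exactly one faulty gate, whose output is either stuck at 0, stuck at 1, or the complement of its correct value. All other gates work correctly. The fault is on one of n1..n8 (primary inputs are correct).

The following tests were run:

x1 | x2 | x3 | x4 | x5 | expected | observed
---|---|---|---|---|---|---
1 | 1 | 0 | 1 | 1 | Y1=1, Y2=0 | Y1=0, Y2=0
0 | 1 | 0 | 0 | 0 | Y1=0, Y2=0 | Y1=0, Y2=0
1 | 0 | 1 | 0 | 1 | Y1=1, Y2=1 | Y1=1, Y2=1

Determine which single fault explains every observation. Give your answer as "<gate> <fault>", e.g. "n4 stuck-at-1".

Fault-free values for test 1 (x1=1, x2=1, x3=0, x4=1, x5=1): n1=0, n2=0, n3=1, n4=1, n5=1, n6=0, n7=0, n8=0, giving Y1=1, Y2=0. Observed Y1=0, Y2=0.
Test 1: faults giving observed Y1=0, Y2=0 are {n1 stuck-at-1, n1 inverted output, n3 stuck-at-0, n3 inverted output, n5 stuck-at-0, n5 inverted output}.
Test 2 (x1=0, x2=1, x3=0, x4=0, x5=0): fault-free n1=0, n2=0, n3=0, n4=1, n5=0, n6=0, n7=0, n8=0 → Y1=0, Y2=0; observed Y1=0, Y2=0. Eliminates n1 stuck-at-1, n1 inverted output, n3 inverted output, n5 inverted output.
Test 3 (x1=1, x2=0, x3=1, x4=0, x5=1): fault-free n1=1, n2=1, n3=0, n4=0, n5=1, n6=0, n7=0, n8=1 → Y1=1, Y2=1; observed Y1=1, Y2=1. Eliminates n5 stuck-at-0.
Only n3 stuck-at-0 is consistent with every test.

n3 stuck-at-0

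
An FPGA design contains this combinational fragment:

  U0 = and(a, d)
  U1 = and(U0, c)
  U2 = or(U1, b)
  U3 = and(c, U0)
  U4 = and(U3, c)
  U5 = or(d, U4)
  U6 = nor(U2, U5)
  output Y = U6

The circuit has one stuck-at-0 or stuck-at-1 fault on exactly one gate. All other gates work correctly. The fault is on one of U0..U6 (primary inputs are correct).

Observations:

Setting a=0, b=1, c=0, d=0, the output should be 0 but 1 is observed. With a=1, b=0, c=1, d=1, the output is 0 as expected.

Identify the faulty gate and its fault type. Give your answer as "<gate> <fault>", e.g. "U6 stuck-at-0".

Fault-free values for test 1 (a=0, b=1, c=0, d=0): U0=0, U1=0, U2=1, U3=0, U4=0, U5=0, U6=0, giving Y=0. Observed 1.
Test 1: faults giving observed 1 are {U2 stuck-at-0, U6 stuck-at-1}.
Test 2 (a=1, b=0, c=1, d=1): fault-free U0=1, U1=1, U2=1, U3=1, U4=1, U5=1, U6=0 → 0; observed 0. Eliminates U6 stuck-at-1.
Only U2 stuck-at-0 is consistent with every test.

U2 stuck-at-0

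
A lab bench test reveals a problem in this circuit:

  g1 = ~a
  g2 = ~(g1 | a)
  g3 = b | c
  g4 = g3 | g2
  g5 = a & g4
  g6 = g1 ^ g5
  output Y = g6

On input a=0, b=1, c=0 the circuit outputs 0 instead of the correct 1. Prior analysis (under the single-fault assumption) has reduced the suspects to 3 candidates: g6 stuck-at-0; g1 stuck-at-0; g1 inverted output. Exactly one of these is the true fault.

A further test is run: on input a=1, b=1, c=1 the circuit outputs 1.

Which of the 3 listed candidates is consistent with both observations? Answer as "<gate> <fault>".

Evaluate each candidate on input a=1, b=1, c=1:
  g6 stuck-at-0: g1=0, g2=0, g3=1, g4=1, g5=1, g6=0 [stuck-at-0] → 0 — eliminated
  g1 stuck-at-0: g1=0 [stuck-at-0], g2=0, g3=1, g4=1, g5=1, g6=1 → 1 — matches
  g1 inverted output: g1=1 [inverted output], g2=0, g3=1, g4=1, g5=1, g6=0 → 0 — eliminated
Only g1 stuck-at-0 reproduces the observed 1.

g1 stuck-at-0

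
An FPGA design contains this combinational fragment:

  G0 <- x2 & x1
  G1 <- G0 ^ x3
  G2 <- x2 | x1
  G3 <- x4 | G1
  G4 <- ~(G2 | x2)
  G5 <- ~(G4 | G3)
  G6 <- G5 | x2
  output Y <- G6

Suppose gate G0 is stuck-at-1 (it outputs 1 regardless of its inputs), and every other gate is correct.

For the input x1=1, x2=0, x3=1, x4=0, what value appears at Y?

Propagate with G0 forced: G0=1 [stuck-at-1], G1=0, G2=1, G3=0, G4=0, G5=1, G6=1.
So Y = 1. (Without the fault it would be 0.)

1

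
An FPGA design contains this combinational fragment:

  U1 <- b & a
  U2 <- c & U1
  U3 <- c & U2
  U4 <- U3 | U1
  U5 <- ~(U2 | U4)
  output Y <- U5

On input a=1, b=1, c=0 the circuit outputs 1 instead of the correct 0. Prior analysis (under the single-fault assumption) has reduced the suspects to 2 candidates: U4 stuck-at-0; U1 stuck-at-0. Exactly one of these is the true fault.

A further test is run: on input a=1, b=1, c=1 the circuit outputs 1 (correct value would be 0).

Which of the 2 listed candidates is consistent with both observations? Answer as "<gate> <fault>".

U1 stuck-at-0

Evaluate each candidate on input a=1, b=1, c=1:
  U4 stuck-at-0: U1=1, U2=1, U3=1, U4=0 [stuck-at-0], U5=0 → 0 — eliminated
  U1 stuck-at-0: U1=0 [stuck-at-0], U2=0, U3=0, U4=0, U5=1 → 1 — matches
Only U1 stuck-at-0 reproduces the observed 1.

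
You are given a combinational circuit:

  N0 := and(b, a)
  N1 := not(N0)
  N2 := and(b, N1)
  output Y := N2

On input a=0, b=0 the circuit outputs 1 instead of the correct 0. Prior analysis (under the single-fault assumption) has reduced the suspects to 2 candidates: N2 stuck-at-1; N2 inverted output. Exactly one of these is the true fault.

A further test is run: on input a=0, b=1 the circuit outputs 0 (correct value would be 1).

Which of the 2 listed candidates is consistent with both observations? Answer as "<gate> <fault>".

N2 inverted output

Evaluate each candidate on input a=0, b=1:
  N2 stuck-at-1: N0=0, N1=1, N2=1 [stuck-at-1] → 1 — eliminated
  N2 inverted output: N0=0, N1=1, N2=0 [inverted output] → 0 — matches
Only N2 inverted output reproduces the observed 0.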